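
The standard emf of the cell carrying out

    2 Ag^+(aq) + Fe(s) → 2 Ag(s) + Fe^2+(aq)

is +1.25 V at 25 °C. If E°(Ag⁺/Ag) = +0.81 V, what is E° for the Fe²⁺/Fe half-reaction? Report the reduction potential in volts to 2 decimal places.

−0.44 V

In the reaction as written the Ag⁺/Ag couple is reduced (cathode) and Fe²⁺/Fe is oxidized (anode), so E°cell = E°(Ag⁺/Ag) − E°(Fe²⁺/Fe).
E°(Fe²⁺/Fe) = E°(cathode) − E°cell = +0.81 − (+1.25) = −0.44 V.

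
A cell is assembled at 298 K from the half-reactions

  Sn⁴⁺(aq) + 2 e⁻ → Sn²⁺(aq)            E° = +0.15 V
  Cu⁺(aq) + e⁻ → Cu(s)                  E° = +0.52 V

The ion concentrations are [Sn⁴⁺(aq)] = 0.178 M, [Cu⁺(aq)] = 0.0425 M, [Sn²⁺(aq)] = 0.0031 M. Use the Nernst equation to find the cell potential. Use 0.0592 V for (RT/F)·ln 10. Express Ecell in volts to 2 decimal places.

The Cu⁺/Cu couple has the more positive E°, so it is the cathode; Sn⁴⁺/Sn²⁺ is the anode.
The standard potential is +0.52 − (+0.15) = +0.37 V and the balanced reaction transfers n = 2 electrons.
Balancing gives 2 Cu⁺(aq) + Sn²⁺(aq) → 2 Cu(s) + Sn⁴⁺(aq); hence Q = [Sn⁴⁺(aq)] / ([Cu⁺(aq)]^2·[Sn²⁺(aq)]) = 3.18×10^4 (log Q = 4.502).
E = E° − (0.0592/n)·log Q = +0.37 − (0.0592/2)(4.502) = +0.24 V.

+0.24 V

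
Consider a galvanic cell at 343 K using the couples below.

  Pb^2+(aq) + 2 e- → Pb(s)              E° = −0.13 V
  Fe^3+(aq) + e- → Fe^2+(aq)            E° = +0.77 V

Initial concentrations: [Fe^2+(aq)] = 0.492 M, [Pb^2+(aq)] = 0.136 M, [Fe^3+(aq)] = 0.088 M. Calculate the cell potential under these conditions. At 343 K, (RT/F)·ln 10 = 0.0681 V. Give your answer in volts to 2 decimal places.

Fe³⁺/Fe²⁺ is reduced (cathode, E° = +0.77 V) and Pb²⁺/Pb is oxidized (anode).
The standard potential is +0.77 − (−0.13) = +0.90 V and the balanced reaction transfers n = 2 electrons.
Balancing gives 2 Fe^3+(aq) + Pb(s) → 2 Fe^2+(aq) + Pb^2+(aq); hence Q = ([Fe^2+(aq)]^2·[Pb^2+(aq)]) / [Fe^3+(aq)]^2 = 4.25 (log Q = 0.629).
Applying E = E° − (RT ln10/nF)·log Q gives +0.90 − (0.0681/2)(0.629) = +0.88 V.

+0.88 V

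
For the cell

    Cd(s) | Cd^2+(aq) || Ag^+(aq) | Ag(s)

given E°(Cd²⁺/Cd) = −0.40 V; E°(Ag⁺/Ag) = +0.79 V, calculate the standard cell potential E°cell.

+1.19 V

By convention the left-hand electrode in cell notation is the anode (oxidation) and the right-hand electrode is the cathode (reduction).
E°cell = E°(right) − E°(left) = +0.79 − (−0.40) = +1.19 V.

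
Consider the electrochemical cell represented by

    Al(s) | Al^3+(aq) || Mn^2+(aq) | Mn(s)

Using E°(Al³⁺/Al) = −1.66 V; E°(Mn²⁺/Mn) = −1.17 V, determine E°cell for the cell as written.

+0.49 V

By convention the left-hand electrode in cell notation is the anode (oxidation) and the right-hand electrode is the cathode (reduction).
E°cell = E°(right) − E°(left) = −1.17 − (−1.66) = +0.49 V.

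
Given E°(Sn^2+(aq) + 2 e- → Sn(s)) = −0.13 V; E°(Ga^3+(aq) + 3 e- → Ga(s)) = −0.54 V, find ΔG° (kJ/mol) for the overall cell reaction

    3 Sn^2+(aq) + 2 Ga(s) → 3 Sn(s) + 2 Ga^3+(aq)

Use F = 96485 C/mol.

−237 kJ/mol

In the reaction as written Sn^2+(aq) is reduced, so the Sn²⁺/Sn couple is the cathode and Ga³⁺/Ga is the anode.
E°cell = −0.13 − (−0.54) = +0.41 V; balancing electrons gives n = 6.
ΔG° = −nFE°cell = −(6)(96485)(+0.41) J/mol = −237 kJ/mol.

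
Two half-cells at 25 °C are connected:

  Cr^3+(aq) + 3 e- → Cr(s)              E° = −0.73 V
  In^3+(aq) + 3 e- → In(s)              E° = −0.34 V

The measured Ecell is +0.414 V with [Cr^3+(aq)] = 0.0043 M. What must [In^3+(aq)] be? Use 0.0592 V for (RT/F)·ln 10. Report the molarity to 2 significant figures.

0.071 M

The In³⁺/In couple has the larger reduction potential, so it is the cathode: E°cell = −0.34 − (−0.73) = +0.39 V and n = 3.
From the Nernst equation, log Q = n(E° − E)/0.0592 = 3·(+0.39 − (+0.414))/0.0592 = −1.216.
The balanced reaction is In^3+(aq) + Cr(s) → In(s) + Cr^3+(aq), so Q = [Cr^3+(aq)] / [In^3+(aq)].
Solving for the unknown gives log [In^3+(aq)] = −1.151, so [In^3+(aq)] ≈ 0.071 M.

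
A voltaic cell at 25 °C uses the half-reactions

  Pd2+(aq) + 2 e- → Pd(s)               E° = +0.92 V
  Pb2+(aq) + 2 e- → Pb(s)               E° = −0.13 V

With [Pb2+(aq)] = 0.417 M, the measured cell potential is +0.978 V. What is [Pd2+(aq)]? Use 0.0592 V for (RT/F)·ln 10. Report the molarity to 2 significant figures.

0.0015 M

With Pd²⁺/Pd at the cathode and Pb²⁺/Pb at the anode, E°cell = +0.92 − (−0.13) = +1.05 V (n = 2).
Since E = E° − (0.0592/n)·log Q, log Q = n(E° − E)/0.0592 = 2.432.
Balancing electrons gives Pd2+(aq) + Pb(s) → Pd(s) + Pb2+(aq); thus Q = [Pb2+(aq)] / [Pd2+(aq)].
Substituting the known concentrations and solving, log [Pd2+(aq)] = −2.812 and [Pd2+(aq)] = 0.0015 M.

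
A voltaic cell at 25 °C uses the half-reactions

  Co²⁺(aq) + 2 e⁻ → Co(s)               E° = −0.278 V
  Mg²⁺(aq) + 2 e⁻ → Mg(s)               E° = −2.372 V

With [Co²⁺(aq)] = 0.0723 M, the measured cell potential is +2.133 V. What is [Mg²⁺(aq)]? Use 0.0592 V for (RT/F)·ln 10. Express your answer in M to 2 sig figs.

Co²⁺/Co is the cathode (higher E°); E°cell = −0.278 − (−2.372) = +2.094 V with n = 2.
Since E = E° − (0.0592/n)·log Q, log Q = n(E° − E)/0.0592 = −1.318.
For Co²⁺(aq) + Mg(s) → Co(s) + Mg²⁺(aq), the reaction quotient is Q = [Mg²⁺(aq)] / [Co²⁺(aq)].
Substituting the known concentrations and solving, log [Mg²⁺(aq)] = −2.459 and [Mg²⁺(aq)] = 0.0035 M.

0.0035 M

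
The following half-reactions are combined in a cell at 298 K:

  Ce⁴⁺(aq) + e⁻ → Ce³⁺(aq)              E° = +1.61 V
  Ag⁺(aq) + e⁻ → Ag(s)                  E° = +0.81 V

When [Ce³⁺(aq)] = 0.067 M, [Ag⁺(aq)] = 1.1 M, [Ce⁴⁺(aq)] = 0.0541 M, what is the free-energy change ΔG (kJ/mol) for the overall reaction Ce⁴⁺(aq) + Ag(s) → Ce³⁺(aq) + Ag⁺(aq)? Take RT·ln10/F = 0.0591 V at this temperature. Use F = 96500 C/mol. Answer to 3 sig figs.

−76.4 kJ/mol

With Ce⁴⁺/Ce³⁺ reduced at the cathode, E°cell = +1.61 − (+0.81) = +0.80 V and n = 1.
Q = ([Ce³⁺(aq)]·[Ag⁺(aq)]) / [Ce⁴⁺(aq)] = 1.36, so log Q = 0.134 and E = +0.80 − (0.0591/1)(0.134) = +0.7921 V.
Then ΔG = −nFE = −1 × 96500 × +0.7921 J/mol = −76.4 kJ/mol.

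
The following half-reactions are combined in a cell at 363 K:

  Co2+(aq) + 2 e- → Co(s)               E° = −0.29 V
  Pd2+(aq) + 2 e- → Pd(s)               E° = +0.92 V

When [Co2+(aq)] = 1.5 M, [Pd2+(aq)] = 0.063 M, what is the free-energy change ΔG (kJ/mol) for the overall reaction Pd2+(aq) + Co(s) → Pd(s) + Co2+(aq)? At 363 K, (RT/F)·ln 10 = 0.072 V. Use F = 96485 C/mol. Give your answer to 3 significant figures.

E°cell = +0.92 − (−0.29) = +1.21 V; the balanced reaction transfers n = 2 electrons.
The reaction quotient is [Co2+(aq)] / [Pd2+(aq)] = 23.8; by Nernst, E = +1.21 − (0.072/2)(1.377) = +1.1604 V.
ΔG = −nFE = −(2)(96485)(+1.1604) J/mol = −224 kJ/mol.

−224 kJ/mol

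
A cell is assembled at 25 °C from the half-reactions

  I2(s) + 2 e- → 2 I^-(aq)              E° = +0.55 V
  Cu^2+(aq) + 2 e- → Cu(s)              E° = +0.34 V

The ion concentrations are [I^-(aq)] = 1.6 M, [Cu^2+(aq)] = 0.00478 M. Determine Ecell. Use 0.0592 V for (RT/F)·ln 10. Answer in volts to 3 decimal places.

The I₂/I⁻ couple has the more positive E°, so it is the cathode; Cu²⁺/Cu is the anode.
E°cell = E°cat − E°an = +0.55 − (+0.34) = +0.21 V; n = 2.
For the overall reaction I2(s) + Cu(s) → 2 I^-(aq) + Cu^2+(aq), Q = [I^-(aq)]^2·[Cu^2+(aq)] = 0.0122, giving log Q = −1.912.
E = E° − (0.0592/n)·log Q = +0.21 − (0.0592/2)(−1.912) = +0.267 V.

+0.267 V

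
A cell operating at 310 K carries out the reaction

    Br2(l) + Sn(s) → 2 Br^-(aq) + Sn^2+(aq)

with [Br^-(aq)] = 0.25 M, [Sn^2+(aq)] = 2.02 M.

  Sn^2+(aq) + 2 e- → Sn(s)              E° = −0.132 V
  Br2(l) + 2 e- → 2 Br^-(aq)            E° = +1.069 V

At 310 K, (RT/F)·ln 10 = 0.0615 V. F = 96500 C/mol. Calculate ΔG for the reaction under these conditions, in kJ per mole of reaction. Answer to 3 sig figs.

E°cell = +1.069 − (−0.132) = +1.201 V; the balanced reaction transfers n = 2 electrons.
Q = [Br^-(aq)]^2·[Sn^2+(aq)] = 0.126, so log Q = −0.899 and E = +1.201 − (0.0615/2)(−0.899) = +1.2286 V.
ΔG = −nFE = −(2)(96500)(+1.2286) J/mol = −237 kJ/mol.

−237 kJ/mol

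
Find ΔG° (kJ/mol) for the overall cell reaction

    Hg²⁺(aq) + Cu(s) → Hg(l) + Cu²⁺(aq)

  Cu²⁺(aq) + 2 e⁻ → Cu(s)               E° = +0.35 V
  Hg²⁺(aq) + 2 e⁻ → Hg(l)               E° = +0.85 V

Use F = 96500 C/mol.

−96.5 kJ/mol

In the reaction as written Hg²⁺(aq) is reduced, so the Hg²⁺/Hg couple is the cathode and Cu²⁺/Cu is the anode.
E°cell = +0.85 − (+0.35) = +0.50 V; balancing electrons gives n = 2.
ΔG° = −nFE°cell = −(2)(96500)(+0.50) J/mol = −96.5 kJ/mol.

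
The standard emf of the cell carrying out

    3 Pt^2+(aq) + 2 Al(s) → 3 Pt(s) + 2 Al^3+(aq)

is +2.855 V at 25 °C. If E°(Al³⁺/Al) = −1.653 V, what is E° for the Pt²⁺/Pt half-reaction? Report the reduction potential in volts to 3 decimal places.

In the reaction as written the Pt²⁺/Pt couple is reduced (cathode) and Al³⁺/Al is oxidized (anode), so E°cell = E°(Pt²⁺/Pt) − E°(Al³⁺/Al).
E°(Pt²⁺/Pt) = E°cell + E°(anode) = +2.855 + (−1.653) = +1.202 V.

+1.202 V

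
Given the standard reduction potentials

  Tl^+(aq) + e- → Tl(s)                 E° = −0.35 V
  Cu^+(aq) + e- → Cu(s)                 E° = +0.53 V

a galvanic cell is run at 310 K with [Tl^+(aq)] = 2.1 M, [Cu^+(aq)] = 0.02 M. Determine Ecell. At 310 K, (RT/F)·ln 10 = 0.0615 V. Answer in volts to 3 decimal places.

+0.756 V

Cu⁺/Cu is reduced (cathode, E° = +0.53 V) and Tl⁺/Tl is oxidized (anode).
The standard potential is +0.53 − (−0.35) = +0.88 V and the balanced reaction transfers n = 1 electron.
The balanced reaction is Cu^+(aq) + Tl(s) → Cu(s) + Tl^+(aq), so Q = [Tl^+(aq)] / [Cu^+(aq)] = 105 and log Q = 2.021.
E = E° − (0.0615/n)·log Q = +0.88 − (0.0615/1)(2.021) = +0.756 V.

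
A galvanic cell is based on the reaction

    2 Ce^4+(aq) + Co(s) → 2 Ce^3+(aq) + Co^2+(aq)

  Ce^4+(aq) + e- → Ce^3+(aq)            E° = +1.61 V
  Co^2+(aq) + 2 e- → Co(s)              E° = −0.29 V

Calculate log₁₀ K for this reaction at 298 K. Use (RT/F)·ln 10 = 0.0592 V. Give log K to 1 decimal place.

log K = 64.2

The Ce⁴⁺/Ce³⁺ couple is reduced (cathode); E°cell = +1.61 − (−0.29) = +1.90 V with n = 2.
At equilibrium E = 0, so log K = nE°cell / 0.0592 = (2)(+1.90) / 0.0592 = 64.2.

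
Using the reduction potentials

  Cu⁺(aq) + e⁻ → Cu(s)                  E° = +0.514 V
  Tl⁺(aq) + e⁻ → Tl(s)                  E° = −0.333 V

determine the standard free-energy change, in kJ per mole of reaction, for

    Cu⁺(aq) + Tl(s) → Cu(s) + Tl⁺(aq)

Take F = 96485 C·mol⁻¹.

In the reaction as written Cu⁺(aq) is reduced, so the Cu⁺/Cu couple is the cathode and Tl⁺/Tl is the anode.
E°cell = +0.514 − (−0.333) = +0.847 V; balancing electrons gives n = 1.
ΔG° = −nFE°cell = −(1)(96485)(+0.847) J/mol = −81.7 kJ/mol.

−81.7 kJ/mol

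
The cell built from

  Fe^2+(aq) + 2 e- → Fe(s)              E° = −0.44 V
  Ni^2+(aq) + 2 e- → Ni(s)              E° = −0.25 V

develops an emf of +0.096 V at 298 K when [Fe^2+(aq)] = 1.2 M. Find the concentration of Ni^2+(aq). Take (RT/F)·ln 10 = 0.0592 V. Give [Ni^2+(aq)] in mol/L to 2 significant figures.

0.00080 M

The Ni²⁺/Ni couple has the larger reduction potential, so it is the cathode: E°cell = −0.25 − (−0.44) = +0.19 V and n = 2.
From the Nernst equation, log Q = n(E° − E)/0.0592 = 2·(+0.19 − (+0.096))/0.0592 = 3.176.
For Ni^2+(aq) + Fe(s) → Ni(s) + Fe^2+(aq), the reaction quotient is Q = [Fe^2+(aq)] / [Ni^2+(aq)].
Solving for the unknown gives log [Ni^2+(aq)] = −3.097, so [Ni^2+(aq)] ≈ 0.00080 M.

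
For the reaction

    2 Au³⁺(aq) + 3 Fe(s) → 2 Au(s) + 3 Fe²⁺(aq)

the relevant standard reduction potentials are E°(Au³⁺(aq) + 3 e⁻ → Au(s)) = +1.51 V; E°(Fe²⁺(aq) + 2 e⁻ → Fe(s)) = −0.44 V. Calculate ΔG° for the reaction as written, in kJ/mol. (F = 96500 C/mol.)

In the reaction as written Au³⁺(aq) is reduced, so the Au³⁺/Au couple is the cathode and Fe²⁺/Fe is the anode.
E°cell = +1.51 − (−0.44) = +1.95 V; balancing electrons gives n = 6.
ΔG° = −nFE°cell = −(6)(96500)(+1.95) J/mol = −1129 kJ/mol.

−1129 kJ/mol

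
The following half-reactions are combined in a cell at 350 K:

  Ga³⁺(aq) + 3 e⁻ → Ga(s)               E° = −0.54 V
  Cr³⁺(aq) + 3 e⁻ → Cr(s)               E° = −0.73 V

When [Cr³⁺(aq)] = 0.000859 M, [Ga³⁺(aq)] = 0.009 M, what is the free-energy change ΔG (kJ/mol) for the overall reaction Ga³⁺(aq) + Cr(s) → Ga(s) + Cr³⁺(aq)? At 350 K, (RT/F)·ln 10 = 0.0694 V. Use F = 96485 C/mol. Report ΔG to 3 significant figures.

With Ga³⁺/Ga reduced at the cathode, E°cell = −0.54 − (−0.73) = +0.19 V and n = 3.
Q = [Cr³⁺(aq)] / [Ga³⁺(aq)] = 0.0954, so log Q = −1.020 and E = +0.19 − (0.0694/3)(−1.020) = +0.2136 V.
Finally ΔG = −nFE = −(3)(96485 C/mol)(+0.2136 V) = −61.8 kJ/mol.

−61.8 kJ/mol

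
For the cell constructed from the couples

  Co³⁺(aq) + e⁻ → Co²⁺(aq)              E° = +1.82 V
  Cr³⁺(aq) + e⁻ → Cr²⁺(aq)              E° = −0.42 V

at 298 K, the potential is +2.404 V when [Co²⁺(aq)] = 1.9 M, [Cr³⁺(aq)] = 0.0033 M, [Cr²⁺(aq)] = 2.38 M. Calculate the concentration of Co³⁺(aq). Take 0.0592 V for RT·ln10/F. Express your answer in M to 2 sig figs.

1.6 M

Co³⁺/Co²⁺ is the cathode (higher E°); E°cell = +1.82 − (−0.42) = +2.24 V with n = 1.
From the Nernst equation, log Q = n(E° − E)/0.0592 = 1·(+2.24 − (+2.404))/0.0592 = −2.770.
The balanced reaction is Co³⁺(aq) + Cr²⁺(aq) → Co²⁺(aq) + Cr³⁺(aq), so Q = ([Co²⁺(aq)]·[Cr³⁺(aq)]) / ([Co³⁺(aq)]·[Cr²⁺(aq)]).
Substituting the known concentrations and solving, log [Co³⁺(aq)] = 0.191 and [Co³⁺(aq)] = 1.6 M.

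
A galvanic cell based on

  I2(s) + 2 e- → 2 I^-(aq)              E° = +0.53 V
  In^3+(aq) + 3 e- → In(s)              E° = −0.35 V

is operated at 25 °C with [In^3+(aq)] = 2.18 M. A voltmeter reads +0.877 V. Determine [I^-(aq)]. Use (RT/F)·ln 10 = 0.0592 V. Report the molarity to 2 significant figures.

0.87 M

The I₂/I⁻ couple has the larger reduction potential, so it is the cathode: E°cell = +0.53 − (−0.35) = +0.88 V and n = 6.
From the Nernst equation, log Q = n(E° − E)/0.0592 = 6·(+0.88 − (+0.877))/0.0592 = 0.304.
For 3 I2(s) + 2 In(s) → 6 I^-(aq) + 2 In^3+(aq), the reaction quotient is Q = [I^-(aq)]^6·[In^3+(aq)]^2.
Substituting the known concentrations and solving, log [I^-(aq)] = −0.062 and [I^-(aq)] = 0.87 M.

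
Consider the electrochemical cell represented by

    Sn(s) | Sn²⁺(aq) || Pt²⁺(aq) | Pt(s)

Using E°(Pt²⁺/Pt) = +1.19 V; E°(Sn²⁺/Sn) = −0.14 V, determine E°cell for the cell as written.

+1.33 V

By convention the left-hand electrode in cell notation is the anode (oxidation) and the right-hand electrode is the cathode (reduction).
E°cell = E°(right) − E°(left) = +1.19 − (−0.14) = +1.33 V.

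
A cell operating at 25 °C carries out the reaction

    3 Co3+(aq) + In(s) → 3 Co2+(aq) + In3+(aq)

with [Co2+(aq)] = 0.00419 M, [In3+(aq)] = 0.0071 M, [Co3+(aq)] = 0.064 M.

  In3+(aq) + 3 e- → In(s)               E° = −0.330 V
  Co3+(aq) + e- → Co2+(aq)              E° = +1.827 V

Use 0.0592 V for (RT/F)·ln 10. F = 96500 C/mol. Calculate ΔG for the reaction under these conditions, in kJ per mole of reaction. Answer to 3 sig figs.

−657 kJ/mol

The standard cell potential is +1.827 − (−0.330) = +2.157 V, with n = 3 electrons in the balanced equation.
Q = ([Co2+(aq)]^3·[In3+(aq)]) / [Co3+(aq)]^3 = 1.99×10^−6, so log Q = −5.701 and E = +2.157 − (0.0592/3)(−5.701) = +2.2695 V.
Then ΔG = −nFE = −3 × 96500 × +2.2695 J/mol = −657 kJ/mol.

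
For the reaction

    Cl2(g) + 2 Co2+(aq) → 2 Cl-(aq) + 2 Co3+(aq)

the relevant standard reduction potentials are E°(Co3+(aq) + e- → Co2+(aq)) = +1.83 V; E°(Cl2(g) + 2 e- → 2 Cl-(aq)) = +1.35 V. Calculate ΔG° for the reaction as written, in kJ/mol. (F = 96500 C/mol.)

In the reaction as written Cl2(g) is reduced, so the Cl₂/Cl⁻ couple is the cathode and Co³⁺/Co²⁺ is the anode.
E°cell = +1.35 − (+1.83) = −0.48 V; balancing electrons gives n = 2.
ΔG° = −nFE°cell = −(2)(96500)(−0.48) J/mol = +92.6 kJ/mol.

+92.6 kJ/mol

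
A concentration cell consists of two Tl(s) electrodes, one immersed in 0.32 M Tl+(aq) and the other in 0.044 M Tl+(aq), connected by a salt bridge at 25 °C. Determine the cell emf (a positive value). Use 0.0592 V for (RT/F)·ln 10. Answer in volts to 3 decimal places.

For a concentration cell E°cell = 0, since both electrodes use the same couple.
The compartment with the higher Tl+(aq) concentration (0.32 M) acts as the cathode; ions are reduced there and produced at the dilute (0.044 M) anode.
With n = 1, Ecell = −(0.0592/1)·log([dilute]/[conc]) = −(0.0592/1)·log(0.044/0.32) = +0.051 V.

0.051 V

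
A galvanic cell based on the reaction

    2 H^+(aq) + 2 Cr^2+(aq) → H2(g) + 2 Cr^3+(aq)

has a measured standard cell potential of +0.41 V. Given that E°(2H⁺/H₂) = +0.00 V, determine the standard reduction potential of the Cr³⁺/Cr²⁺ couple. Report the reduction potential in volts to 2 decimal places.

−0.41 V

In the reaction as written the 2H⁺/H₂ couple is reduced (cathode) and Cr³⁺/Cr²⁺ is oxidized (anode), so E°cell = E°(2H⁺/H₂) − E°(Cr³⁺/Cr²⁺).
E°(Cr³⁺/Cr²⁺) = E°(cathode) − E°cell = +0.00 − (+0.41) = −0.41 V.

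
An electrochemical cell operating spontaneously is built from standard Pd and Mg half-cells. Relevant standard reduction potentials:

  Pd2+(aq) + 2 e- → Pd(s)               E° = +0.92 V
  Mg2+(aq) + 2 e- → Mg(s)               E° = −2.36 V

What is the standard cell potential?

The Pd²⁺/Pd couple has the higher E°, so Pd ion is reduced (cathode) and Mg is oxidized (anode).
E°cell = E°(cathode) − E°(anode) = +0.92 − (−2.36) = +3.28 V.

+3.28 V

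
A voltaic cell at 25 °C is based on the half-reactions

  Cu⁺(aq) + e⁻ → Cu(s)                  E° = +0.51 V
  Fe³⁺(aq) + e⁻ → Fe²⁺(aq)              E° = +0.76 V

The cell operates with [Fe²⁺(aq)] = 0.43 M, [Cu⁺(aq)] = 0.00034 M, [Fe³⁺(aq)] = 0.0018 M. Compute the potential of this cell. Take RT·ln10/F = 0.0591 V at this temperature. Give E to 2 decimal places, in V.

+0.31 V

Since E°(Fe³⁺/Fe²⁺) > E°(Cu⁺/Cu), Fe³⁺/Fe²⁺ serves as the cathode.
E°cell = +0.76 − (+0.51) = +0.25 V, with n = 1 electron transferred.
The balanced reaction is Fe³⁺(aq) + Cu(s) → Fe²⁺(aq) + Cu⁺(aq), so Q = ([Fe²⁺(aq)]·[Cu⁺(aq)]) / [Fe³⁺(aq)] = 0.0812 and log Q = −1.090.
E = E° − (0.0591/n)·log Q = +0.25 − (0.0591/1)(−1.090) = +0.31 V.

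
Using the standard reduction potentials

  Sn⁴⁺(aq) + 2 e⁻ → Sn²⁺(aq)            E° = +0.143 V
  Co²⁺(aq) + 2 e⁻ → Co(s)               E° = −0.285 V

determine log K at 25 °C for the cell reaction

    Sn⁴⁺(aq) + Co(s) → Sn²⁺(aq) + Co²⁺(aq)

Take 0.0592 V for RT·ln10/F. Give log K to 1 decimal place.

The Sn⁴⁺/Sn²⁺ couple is reduced (cathode); E°cell = +0.143 − (−0.285) = +0.428 V with n = 2.
At equilibrium E = 0, so log K = nE°cell / 0.0592 = (2)(+0.428) / 0.0592 = 14.5.

log K = 14.5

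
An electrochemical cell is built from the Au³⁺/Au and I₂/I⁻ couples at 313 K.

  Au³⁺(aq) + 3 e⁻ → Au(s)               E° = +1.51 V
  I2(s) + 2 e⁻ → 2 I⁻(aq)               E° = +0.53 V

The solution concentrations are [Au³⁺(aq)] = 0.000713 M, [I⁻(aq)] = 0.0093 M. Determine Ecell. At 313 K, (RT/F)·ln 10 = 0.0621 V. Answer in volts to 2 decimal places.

Since E°(Au³⁺/Au) > E°(I₂/I⁻), Au³⁺/Au serves as the cathode.
The standard potential is +1.51 − (+0.53) = +0.98 V and the balanced reaction transfers n = 6 electrons.
For the overall reaction 2 Au³⁺(aq) + 6 I⁻(aq) → 2 Au(s) + 3 I2(s), Q = 1 / ([Au³⁺(aq)]^2·[I⁻(aq)]^6) = 3.04×10^18, giving log Q = 18.483.
E = E° − (0.0621/n)·log Q = +0.98 − (0.0621/6)(18.483) = +0.79 V.

+0.79 V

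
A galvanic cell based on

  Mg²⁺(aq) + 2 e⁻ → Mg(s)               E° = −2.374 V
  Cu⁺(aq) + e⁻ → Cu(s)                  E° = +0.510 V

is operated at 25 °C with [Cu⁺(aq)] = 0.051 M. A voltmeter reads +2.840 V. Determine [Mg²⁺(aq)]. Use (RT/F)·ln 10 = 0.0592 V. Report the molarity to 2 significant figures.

Cu⁺/Cu is the cathode (higher E°); E°cell = +0.510 − (−2.374) = +2.884 V with n = 2.
Rearranging E = E° − (0.0592/n)·log Q gives log Q = 2(+2.884 − (+2.840))/0.0592 = 1.486.
Balancing electrons gives 2 Cu⁺(aq) + Mg(s) → 2 Cu(s) + Mg²⁺(aq); thus Q = [Mg²⁺(aq)] / [Cu⁺(aq)]^2.
Isolating [Mg²⁺(aq)] in Q = 10^{1.486} yields log [Mg²⁺(aq)] = −1.099, i.e. 0.080 M.

0.080 M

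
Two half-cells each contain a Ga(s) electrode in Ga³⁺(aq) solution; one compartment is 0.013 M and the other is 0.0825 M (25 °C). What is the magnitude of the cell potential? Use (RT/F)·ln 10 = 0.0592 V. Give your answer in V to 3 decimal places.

0.016 V

For a concentration cell E°cell = 0, since both electrodes use the same couple.
The compartment with the higher Ga³⁺(aq) concentration (0.0825 M) acts as the cathode; ions are reduced there and produced at the dilute (0.013 M) anode.
With n = 3, Ecell = −(0.0592/3)·log([dilute]/[conc]) = −(0.0592/3)·log(0.013/0.0825) = +0.016 V.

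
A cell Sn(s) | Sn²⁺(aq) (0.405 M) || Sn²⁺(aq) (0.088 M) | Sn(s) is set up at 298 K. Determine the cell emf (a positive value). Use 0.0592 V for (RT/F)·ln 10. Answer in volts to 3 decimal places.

0.020 V

For a concentration cell E°cell = 0, since both electrodes use the same couple.
The compartment with the higher Sn²⁺(aq) concentration (0.405 M) acts as the cathode; ions are reduced there and produced at the dilute (0.088 M) anode.
With n = 2, Ecell = −(0.0592/2)·log([dilute]/[conc]) = −(0.0592/2)·log(0.088/0.405) = +0.020 V.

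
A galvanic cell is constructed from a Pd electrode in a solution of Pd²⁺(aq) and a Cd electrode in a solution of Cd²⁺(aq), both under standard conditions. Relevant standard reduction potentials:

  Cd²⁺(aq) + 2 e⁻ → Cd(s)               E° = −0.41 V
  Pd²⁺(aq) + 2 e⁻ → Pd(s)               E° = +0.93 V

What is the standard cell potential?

+1.34 V

Of the two couples in this cell, the one with the more positive reduction potential is reduced at the cathode: here that is Pd²⁺/Pd (+0.93 V); Cd²⁺/Cd (−0.41 V) is the anode.
E°cell = E°(cathode) − E°(anode) = +0.93 − (−0.41) = +1.34 V.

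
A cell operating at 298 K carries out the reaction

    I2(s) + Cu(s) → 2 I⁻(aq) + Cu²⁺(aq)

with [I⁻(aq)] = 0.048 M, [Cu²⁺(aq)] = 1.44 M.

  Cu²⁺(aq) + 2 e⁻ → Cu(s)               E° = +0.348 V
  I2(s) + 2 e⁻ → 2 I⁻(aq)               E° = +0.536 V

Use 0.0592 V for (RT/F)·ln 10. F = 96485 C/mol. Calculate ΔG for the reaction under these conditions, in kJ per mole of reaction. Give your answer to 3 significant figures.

With I₂/I⁻ reduced at the cathode, E°cell = +0.536 − (+0.348) = +0.188 V and n = 2.
Q = [I⁻(aq)]^2·[Cu²⁺(aq)] = 0.00332, so log Q = −2.479 and E = +0.188 − (0.0592/2)(−2.479) = +0.2614 V.
Then ΔG = −nFE = −2 × 96485 × +0.2614 J/mol = −50.4 kJ/mol.

−50.4 kJ/mol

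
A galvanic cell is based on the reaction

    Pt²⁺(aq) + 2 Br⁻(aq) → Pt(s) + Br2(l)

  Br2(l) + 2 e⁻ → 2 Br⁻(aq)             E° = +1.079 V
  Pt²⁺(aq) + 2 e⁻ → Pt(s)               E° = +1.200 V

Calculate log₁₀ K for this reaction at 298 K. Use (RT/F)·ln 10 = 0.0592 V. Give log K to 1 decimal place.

The Pt²⁺/Pt couple is reduced (cathode); E°cell = +1.200 − (+1.079) = +0.121 V with n = 2.
At equilibrium E = 0, so log K = nE°cell / 0.0592 = (2)(+0.121) / 0.0592 = 4.1.

log K = 4.1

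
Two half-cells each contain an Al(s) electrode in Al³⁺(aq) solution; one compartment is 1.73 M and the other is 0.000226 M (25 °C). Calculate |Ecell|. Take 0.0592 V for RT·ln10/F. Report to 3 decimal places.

0.077 V

For a concentration cell E°cell = 0, since both electrodes use the same couple.
The compartment with the higher Al³⁺(aq) concentration (1.73 M) acts as the cathode; ions are reduced there and produced at the dilute (0.000226 M) anode.
With n = 3, Ecell = −(0.0592/3)·log([dilute]/[conc]) = −(0.0592/3)·log(0.000226/1.73) = +0.077 V.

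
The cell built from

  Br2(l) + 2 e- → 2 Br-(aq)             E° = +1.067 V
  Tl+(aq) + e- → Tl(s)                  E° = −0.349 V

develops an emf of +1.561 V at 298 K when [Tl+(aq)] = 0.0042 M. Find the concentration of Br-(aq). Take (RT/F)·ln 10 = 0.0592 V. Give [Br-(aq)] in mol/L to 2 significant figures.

0.85 M

With Br₂/Br⁻ at the cathode and Tl⁺/Tl at the anode, E°cell = +1.067 − (−0.349) = +1.416 V (n = 2).
From the Nernst equation, log Q = n(E° − E)/0.0592 = 2·(+1.416 − (+1.561))/0.0592 = −4.899.
For Br2(l) + 2 Tl(s) → 2 Br-(aq) + 2 Tl+(aq), the reaction quotient is Q = [Br-(aq)]^2·[Tl+(aq)]^2.
Isolating [Br-(aq)] in Q = 10^{−4.899} yields log [Br-(aq)] = −0.073, i.e. 0.85 M.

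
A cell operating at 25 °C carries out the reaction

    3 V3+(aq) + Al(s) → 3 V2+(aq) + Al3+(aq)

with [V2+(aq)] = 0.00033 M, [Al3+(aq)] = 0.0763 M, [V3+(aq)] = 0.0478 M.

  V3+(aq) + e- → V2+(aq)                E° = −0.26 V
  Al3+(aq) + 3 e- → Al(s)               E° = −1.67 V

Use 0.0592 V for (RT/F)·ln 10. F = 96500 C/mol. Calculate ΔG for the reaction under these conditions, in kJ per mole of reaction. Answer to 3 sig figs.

E°cell = −0.26 − (−1.67) = +1.41 V; the balanced reaction transfers n = 3 electrons.
Q = ([V2+(aq)]^3·[Al3+(aq)]) / [V3+(aq)]^3 = 2.51×10^−8, so log Q = −7.600 and E = +1.41 − (0.0592/3)(−7.600) = +1.5600 V.
Finally ΔG = −nFE = −(3)(96500 C/mol)(+1.5600 V) = −452 kJ/mol.

−452 kJ/mol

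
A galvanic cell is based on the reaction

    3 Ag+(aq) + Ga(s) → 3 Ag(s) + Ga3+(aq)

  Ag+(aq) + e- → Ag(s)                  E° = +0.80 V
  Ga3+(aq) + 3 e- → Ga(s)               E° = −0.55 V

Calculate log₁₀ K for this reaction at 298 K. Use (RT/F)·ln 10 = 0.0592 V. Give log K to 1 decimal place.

log K = 68.4

The Ag⁺/Ag couple is reduced (cathode); E°cell = +0.80 − (−0.55) = +1.35 V with n = 3.
At equilibrium E = 0, so log K = nE°cell / 0.0592 = (3)(+1.35) / 0.0592 = 68.4.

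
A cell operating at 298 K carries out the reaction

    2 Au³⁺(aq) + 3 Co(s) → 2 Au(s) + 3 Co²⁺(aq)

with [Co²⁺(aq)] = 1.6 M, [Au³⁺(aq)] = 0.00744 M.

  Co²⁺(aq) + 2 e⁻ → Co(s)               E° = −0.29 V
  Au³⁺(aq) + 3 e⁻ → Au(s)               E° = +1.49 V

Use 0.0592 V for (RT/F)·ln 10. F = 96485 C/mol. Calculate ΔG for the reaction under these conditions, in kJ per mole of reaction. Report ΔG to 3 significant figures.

E°cell = +1.49 − (−0.29) = +1.78 V; the balanced reaction transfers n = 6 electrons.
Q = [Co²⁺(aq)]^3 / [Au³⁺(aq)]^2 = 7.4×10^4, so log Q = 4.869 and E = +1.78 − (0.0592/6)(4.869) = +1.7320 V.
Then ΔG = −nFE = −6 × 96485 × +1.7320 J/mol = −1000 kJ/mol.

−1000 kJ/mol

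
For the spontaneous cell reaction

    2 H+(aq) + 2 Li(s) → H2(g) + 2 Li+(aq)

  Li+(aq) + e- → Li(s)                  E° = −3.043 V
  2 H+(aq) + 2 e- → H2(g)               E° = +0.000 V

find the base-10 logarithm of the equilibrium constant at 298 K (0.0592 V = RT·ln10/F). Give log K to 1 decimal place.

log K = 102.8

The 2H⁺/H₂ couple is reduced (cathode); E°cell = +0.000 − (−3.043) = +3.043 V with n = 2.
At equilibrium E = 0, so log K = nE°cell / 0.0592 = (2)(+3.043) / 0.0592 = 102.8.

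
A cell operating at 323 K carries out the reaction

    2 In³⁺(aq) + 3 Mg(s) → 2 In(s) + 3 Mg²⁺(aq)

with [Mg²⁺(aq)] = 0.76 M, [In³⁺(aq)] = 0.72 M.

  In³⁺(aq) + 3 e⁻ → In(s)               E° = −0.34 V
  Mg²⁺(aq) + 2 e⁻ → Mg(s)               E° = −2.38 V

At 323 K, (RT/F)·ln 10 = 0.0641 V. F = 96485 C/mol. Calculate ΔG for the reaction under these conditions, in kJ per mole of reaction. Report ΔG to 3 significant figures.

With In³⁺/In reduced at the cathode, E°cell = −0.34 − (−2.38) = +2.04 V and n = 6.
Here Q = [Mg²⁺(aq)]^3 / [In³⁺(aq)]^2 = 0.847 (log Q = −0.072), giving E = +2.04 − (0.0641/6)·(−0.072) = +2.0408 V.
ΔG = −nFE = −(6)(96485)(+2.0408) J/mol = −1180 kJ/mol.

−1180 kJ/mol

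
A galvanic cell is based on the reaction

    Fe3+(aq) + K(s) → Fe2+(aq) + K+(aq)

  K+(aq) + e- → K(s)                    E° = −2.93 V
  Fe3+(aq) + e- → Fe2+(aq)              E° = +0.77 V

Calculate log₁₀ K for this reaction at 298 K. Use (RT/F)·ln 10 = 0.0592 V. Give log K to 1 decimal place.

log K = 62.5

The Fe³⁺/Fe²⁺ couple is reduced (cathode); E°cell = +0.77 − (−2.93) = +3.70 V with n = 1.
At equilibrium E = 0, so log K = nE°cell / 0.0592 = (1)(+3.70) / 0.0592 = 62.5.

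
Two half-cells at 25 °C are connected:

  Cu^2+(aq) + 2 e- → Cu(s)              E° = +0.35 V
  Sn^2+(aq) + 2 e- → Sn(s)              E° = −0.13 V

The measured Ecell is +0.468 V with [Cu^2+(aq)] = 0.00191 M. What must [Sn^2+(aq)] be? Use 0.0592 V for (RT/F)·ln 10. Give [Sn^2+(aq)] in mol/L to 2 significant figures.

Cu²⁺/Cu is the cathode (higher E°); E°cell = +0.35 − (−0.13) = +0.48 V with n = 2.
Rearranging E = E° − (0.0592/n)·log Q gives log Q = 2(+0.48 − (+0.468))/0.0592 = 0.405.
Balancing electrons gives Cu^2+(aq) + Sn(s) → Cu(s) + Sn^2+(aq); thus Q = [Sn^2+(aq)] / [Cu^2+(aq)].
Solving for the unknown gives log [Sn^2+(aq)] = −2.314, so [Sn^2+(aq)] ≈ 0.0049 M.

0.0049 M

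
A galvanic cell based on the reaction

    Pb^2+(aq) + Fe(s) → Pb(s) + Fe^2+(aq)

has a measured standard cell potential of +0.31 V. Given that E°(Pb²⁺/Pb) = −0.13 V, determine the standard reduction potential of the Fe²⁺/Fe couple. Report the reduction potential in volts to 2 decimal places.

In the reaction as written the Pb²⁺/Pb couple is reduced (cathode) and Fe²⁺/Fe is oxidized (anode), so E°cell = E°(Pb²⁺/Pb) − E°(Fe²⁺/Fe).
E°(Fe²⁺/Fe) = E°(cathode) − E°cell = −0.13 − (+0.31) = −0.44 V.

−0.44 V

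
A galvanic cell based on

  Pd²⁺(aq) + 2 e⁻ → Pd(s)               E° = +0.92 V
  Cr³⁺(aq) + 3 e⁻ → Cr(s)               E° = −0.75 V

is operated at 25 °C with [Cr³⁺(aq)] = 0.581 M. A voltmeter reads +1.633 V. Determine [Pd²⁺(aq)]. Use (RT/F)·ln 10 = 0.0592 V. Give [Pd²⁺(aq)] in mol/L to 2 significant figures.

0.039 M

Pd²⁺/Pd is the cathode (higher E°); E°cell = +0.92 − (−0.75) = +1.67 V with n = 6.
Rearranging E = E° − (0.0592/n)·log Q gives log Q = 6(+1.67 − (+1.633))/0.0592 = 3.750.
The balanced reaction is 3 Pd²⁺(aq) + 2 Cr(s) → 3 Pd(s) + 2 Cr³⁺(aq), so Q = [Cr³⁺(aq)]^2 / [Pd²⁺(aq)]^3.
Isolating [Pd²⁺(aq)] in Q = 10^{3.750} yields log [Pd²⁺(aq)] = −1.407, i.e. 0.039 M.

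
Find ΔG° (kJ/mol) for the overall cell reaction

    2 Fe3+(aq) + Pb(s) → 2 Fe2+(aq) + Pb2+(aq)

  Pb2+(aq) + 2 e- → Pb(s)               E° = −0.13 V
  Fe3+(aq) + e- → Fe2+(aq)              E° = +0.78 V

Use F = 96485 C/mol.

In the reaction as written Fe3+(aq) is reduced, so the Fe³⁺/Fe²⁺ couple is the cathode and Pb²⁺/Pb is the anode.
E°cell = +0.78 − (−0.13) = +0.91 V; balancing electrons gives n = 2.
ΔG° = −nFE°cell = −(2)(96485)(+0.91) J/mol = −176 kJ/mol.

−176 kJ/mol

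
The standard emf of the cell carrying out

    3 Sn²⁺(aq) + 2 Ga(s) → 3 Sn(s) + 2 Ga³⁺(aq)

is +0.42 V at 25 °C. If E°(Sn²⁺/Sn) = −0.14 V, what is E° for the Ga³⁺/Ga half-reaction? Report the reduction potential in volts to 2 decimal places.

−0.56 V

In the reaction as written the Sn²⁺/Sn couple is reduced (cathode) and Ga³⁺/Ga is oxidized (anode), so E°cell = E°(Sn²⁺/Sn) − E°(Ga³⁺/Ga).
E°(Ga³⁺/Ga) = E°(cathode) − E°cell = −0.14 − (+0.42) = −0.56 V.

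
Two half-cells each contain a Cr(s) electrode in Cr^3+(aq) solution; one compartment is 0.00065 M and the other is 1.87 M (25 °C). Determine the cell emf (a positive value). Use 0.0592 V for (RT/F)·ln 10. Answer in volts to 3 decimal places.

0.068 V

For a concentration cell E°cell = 0, since both electrodes use the same couple.
The compartment with the higher Cr^3+(aq) concentration (1.87 M) acts as the cathode; ions are reduced there and produced at the dilute (0.00065 M) anode.
With n = 3, Ecell = −(0.0592/3)·log([dilute]/[conc]) = −(0.0592/3)·log(0.00065/1.87) = +0.068 V.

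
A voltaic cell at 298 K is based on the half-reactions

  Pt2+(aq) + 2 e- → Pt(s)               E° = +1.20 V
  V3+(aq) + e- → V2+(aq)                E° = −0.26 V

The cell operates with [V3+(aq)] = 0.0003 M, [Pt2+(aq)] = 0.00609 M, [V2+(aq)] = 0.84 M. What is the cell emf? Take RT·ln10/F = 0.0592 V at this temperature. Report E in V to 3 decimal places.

Since E°(Pt²⁺/Pt) > E°(V³⁺/V²⁺), Pt²⁺/Pt serves as the cathode.
The standard potential is +1.20 − (−0.26) = +1.46 V and the balanced reaction transfers n = 2 electrons.
For the overall reaction Pt2+(aq) + 2 V2+(aq) → Pt(s) + 2 V3+(aq), Q = [V3+(aq)]^2 / ([Pt2+(aq)]·[V2+(aq)]^2) = 2.09×10^−5, giving log Q = −4.679.
Applying E = E° − (RT ln10/nF)·log Q gives +1.46 − (0.0592/2)(−4.679) = +1.598 V.

+1.598 V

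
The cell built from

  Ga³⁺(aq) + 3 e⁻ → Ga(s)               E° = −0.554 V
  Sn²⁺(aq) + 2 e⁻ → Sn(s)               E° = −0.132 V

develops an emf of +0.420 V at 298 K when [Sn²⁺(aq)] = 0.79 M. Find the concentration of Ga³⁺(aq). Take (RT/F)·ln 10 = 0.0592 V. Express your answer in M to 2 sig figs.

0.89 M

Sn²⁺/Sn is the cathode (higher E°); E°cell = −0.132 − (−0.554) = +0.422 V with n = 6.
From the Nernst equation, log Q = n(E° − E)/0.0592 = 6·(+0.422 − (+0.420))/0.0592 = 0.203.
For 3 Sn²⁺(aq) + 2 Ga(s) → 3 Sn(s) + 2 Ga³⁺(aq), the reaction quotient is Q = [Ga³⁺(aq)]^2 / [Sn²⁺(aq)]^3.
Solving for the unknown gives log [Ga³⁺(aq)] = −0.052, so [Ga³⁺(aq)] ≈ 0.89 M.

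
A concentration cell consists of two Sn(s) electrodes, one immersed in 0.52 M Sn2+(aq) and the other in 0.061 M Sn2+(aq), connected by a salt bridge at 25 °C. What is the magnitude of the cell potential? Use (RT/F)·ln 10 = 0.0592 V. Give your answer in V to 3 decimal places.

0.028 V

For a concentration cell E°cell = 0, since both electrodes use the same couple.
The compartment with the higher Sn2+(aq) concentration (0.52 M) acts as the cathode; ions are reduced there and produced at the dilute (0.061 M) anode.
With n = 2, Ecell = −(0.0592/2)·log([dilute]/[conc]) = −(0.0592/2)·log(0.061/0.52) = +0.028 V.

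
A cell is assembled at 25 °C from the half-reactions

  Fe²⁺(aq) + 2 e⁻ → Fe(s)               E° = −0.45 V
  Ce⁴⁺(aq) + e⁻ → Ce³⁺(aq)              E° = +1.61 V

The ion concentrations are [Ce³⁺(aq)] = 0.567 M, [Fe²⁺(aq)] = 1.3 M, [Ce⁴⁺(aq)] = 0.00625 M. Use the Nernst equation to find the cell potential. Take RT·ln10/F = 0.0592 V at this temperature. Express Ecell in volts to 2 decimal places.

+1.94 V

Ce⁴⁺/Ce³⁺ is reduced (cathode, E° = +1.61 V) and Fe²⁺/Fe is oxidized (anode).
The standard potential is +1.61 − (−0.45) = +2.06 V and the balanced reaction transfers n = 2 electrons.
Balancing gives 2 Ce⁴⁺(aq) + Fe(s) → 2 Ce³⁺(aq) + Fe²⁺(aq); hence Q = ([Ce³⁺(aq)]^2·[Fe²⁺(aq)]) / [Ce⁴⁺(aq)]^2 = 1.07×10^4 (log Q = 4.029).
By the Nernst equation, E = +2.06 − (0.0592/2)·(4.029) = +1.94 V.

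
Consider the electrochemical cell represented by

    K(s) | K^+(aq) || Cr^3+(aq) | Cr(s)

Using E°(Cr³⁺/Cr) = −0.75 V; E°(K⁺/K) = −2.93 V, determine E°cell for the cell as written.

By convention the left-hand electrode in cell notation is the anode (oxidation) and the right-hand electrode is the cathode (reduction).
E°cell = E°(right) − E°(left) = −0.75 − (−2.93) = +2.18 V.

+2.18 V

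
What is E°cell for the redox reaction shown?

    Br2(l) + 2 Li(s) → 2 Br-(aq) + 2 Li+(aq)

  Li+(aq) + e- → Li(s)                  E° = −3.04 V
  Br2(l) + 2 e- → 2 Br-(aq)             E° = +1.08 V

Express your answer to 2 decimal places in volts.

+4.12 V

In the reaction as written, Br2(l) is reduced (cathode) and Li+(aq) is produced by oxidation at the anode.
E°cell = E°(cathode) − E°(anode) = +1.08 − (−3.04) = +4.12 V.
The positive value indicates the reaction is spontaneous as written.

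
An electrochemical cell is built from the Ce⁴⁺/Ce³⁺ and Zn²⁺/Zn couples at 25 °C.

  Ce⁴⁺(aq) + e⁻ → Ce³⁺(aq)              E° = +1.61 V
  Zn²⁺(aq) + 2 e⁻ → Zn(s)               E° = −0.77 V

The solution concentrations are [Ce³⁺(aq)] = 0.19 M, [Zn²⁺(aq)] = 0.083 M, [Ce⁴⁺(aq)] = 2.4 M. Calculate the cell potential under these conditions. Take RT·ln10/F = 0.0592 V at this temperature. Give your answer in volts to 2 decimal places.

The Ce⁴⁺/Ce³⁺ couple has the more positive E°, so it is the cathode; Zn²⁺/Zn is the anode.
The standard potential is +1.61 − (−0.77) = +2.38 V and the balanced reaction transfers n = 2 electrons.
Balancing gives 2 Ce⁴⁺(aq) + Zn(s) → 2 Ce³⁺(aq) + Zn²⁺(aq); hence Q = ([Ce³⁺(aq)]^2·[Zn²⁺(aq)]) / [Ce⁴⁺(aq)]^2 = 0.00052 (log Q = −3.284).
By the Nernst equation, E = +2.38 − (0.0592/2)·(−3.284) = +2.48 V.

+2.48 V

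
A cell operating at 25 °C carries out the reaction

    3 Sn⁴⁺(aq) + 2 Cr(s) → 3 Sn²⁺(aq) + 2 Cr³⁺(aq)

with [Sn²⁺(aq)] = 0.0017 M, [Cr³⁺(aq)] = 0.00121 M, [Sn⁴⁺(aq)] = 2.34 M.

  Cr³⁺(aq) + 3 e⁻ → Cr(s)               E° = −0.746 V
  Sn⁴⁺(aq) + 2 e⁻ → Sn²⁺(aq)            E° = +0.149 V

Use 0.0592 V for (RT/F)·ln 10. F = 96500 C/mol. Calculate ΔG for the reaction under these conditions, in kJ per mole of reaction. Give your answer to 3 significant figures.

The standard cell potential is +0.149 − (−0.746) = +0.895 V, with n = 6 electrons in the balanced equation.
The reaction quotient is ([Sn²⁺(aq)]^3·[Cr³⁺(aq)]^2) / [Sn⁴⁺(aq)]^3 = 5.61×10^−16; by Nernst, E = +0.895 − (0.0592/6)(−15.251) = +1.0455 V.
Finally ΔG = −nFE = −(6)(96500 C/mol)(+1.0455 V) = −605 kJ/mol.

−605 kJ/mol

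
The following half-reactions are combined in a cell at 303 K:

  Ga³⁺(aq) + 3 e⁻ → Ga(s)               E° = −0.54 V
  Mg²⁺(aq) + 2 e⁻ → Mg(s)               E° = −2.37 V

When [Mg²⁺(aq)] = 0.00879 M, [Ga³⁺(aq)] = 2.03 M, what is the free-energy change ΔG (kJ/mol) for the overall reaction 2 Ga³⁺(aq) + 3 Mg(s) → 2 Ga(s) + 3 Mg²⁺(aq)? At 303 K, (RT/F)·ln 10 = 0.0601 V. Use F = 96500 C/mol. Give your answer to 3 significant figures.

The standard cell potential is −0.54 − (−2.37) = +1.83 V, with n = 6 electrons in the balanced equation.
The reaction quotient is [Mg²⁺(aq)]^3 / [Ga³⁺(aq)]^2 = 1.65×10^−7; by Nernst, E = +1.83 − (0.0601/6)(−6.783) = +1.8979 V.
ΔG = −nFE = −(6)(96500)(+1.8979) J/mol = −1100 kJ/mol.

−1100 kJ/mol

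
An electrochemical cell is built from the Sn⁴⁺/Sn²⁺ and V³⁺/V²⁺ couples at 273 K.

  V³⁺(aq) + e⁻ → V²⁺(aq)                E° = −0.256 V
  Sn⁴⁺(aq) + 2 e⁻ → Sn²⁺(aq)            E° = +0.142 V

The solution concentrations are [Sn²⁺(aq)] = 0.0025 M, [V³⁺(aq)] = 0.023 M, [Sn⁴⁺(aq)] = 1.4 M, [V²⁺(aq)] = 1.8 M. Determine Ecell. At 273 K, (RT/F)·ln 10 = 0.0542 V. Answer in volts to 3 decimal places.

Sn⁴⁺/Sn²⁺ is reduced (cathode, E° = +0.142 V) and V³⁺/V²⁺ is oxidized (anode).
E°cell = E°cat − E°an = +0.142 − (−0.256) = +0.398 V; n = 2.
The balanced reaction is Sn⁴⁺(aq) + 2 V²⁺(aq) → Sn²⁺(aq) + 2 V³⁺(aq), so Q = ([Sn²⁺(aq)]·[V³⁺(aq)]^2) / ([Sn⁴⁺(aq)]·[V²⁺(aq)]^2) = 2.92×10^−7 and log Q = −6.535.
Applying E = E° − (RT ln10/nF)·log Q gives +0.398 − (0.0542/2)(−6.535) = +0.575 V.

+0.575 V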